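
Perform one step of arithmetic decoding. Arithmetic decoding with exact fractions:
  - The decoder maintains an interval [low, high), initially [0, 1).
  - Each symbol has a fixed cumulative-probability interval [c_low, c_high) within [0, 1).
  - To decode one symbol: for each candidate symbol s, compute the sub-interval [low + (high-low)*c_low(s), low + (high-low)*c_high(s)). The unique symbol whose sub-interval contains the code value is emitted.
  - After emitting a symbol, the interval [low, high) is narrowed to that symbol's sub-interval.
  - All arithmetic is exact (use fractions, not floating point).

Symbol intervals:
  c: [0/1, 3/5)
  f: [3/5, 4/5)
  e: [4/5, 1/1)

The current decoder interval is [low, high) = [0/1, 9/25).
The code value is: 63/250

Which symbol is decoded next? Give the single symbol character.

Answer: f

Derivation:
Interval width = high − low = 9/25 − 0/1 = 9/25
Scaled code = (code − low) / width = (63/250 − 0/1) / 9/25 = 7/10
  c: [0/1, 3/5) 
  f: [3/5, 4/5) ← scaled code falls here ✓
  e: [4/5, 1/1) 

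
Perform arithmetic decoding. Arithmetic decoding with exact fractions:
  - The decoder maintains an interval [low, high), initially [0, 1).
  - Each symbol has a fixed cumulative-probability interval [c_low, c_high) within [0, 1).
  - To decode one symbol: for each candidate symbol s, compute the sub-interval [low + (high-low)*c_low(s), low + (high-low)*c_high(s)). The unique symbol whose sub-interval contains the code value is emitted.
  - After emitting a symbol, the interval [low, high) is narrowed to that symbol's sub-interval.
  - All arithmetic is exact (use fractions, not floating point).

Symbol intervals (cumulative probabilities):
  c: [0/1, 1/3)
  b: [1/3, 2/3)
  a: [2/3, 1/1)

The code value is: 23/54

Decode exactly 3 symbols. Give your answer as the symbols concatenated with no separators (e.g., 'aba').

Step 1: interval [0/1, 1/1), width = 1/1 - 0/1 = 1/1
  'c': [0/1 + 1/1*0/1, 0/1 + 1/1*1/3) = [0/1, 1/3)
  'b': [0/1 + 1/1*1/3, 0/1 + 1/1*2/3) = [1/3, 2/3) <- contains code 23/54
  'a': [0/1 + 1/1*2/3, 0/1 + 1/1*1/1) = [2/3, 1/1)
  emit 'b', narrow to [1/3, 2/3)
Step 2: interval [1/3, 2/3), width = 2/3 - 1/3 = 1/3
  'c': [1/3 + 1/3*0/1, 1/3 + 1/3*1/3) = [1/3, 4/9) <- contains code 23/54
  'b': [1/3 + 1/3*1/3, 1/3 + 1/3*2/3) = [4/9, 5/9)
  'a': [1/3 + 1/3*2/3, 1/3 + 1/3*1/1) = [5/9, 2/3)
  emit 'c', narrow to [1/3, 4/9)
Step 3: interval [1/3, 4/9), width = 4/9 - 1/3 = 1/9
  'c': [1/3 + 1/9*0/1, 1/3 + 1/9*1/3) = [1/3, 10/27)
  'b': [1/3 + 1/9*1/3, 1/3 + 1/9*2/3) = [10/27, 11/27)
  'a': [1/3 + 1/9*2/3, 1/3 + 1/9*1/1) = [11/27, 4/9) <- contains code 23/54
  emit 'a', narrow to [11/27, 4/9)

Answer: bca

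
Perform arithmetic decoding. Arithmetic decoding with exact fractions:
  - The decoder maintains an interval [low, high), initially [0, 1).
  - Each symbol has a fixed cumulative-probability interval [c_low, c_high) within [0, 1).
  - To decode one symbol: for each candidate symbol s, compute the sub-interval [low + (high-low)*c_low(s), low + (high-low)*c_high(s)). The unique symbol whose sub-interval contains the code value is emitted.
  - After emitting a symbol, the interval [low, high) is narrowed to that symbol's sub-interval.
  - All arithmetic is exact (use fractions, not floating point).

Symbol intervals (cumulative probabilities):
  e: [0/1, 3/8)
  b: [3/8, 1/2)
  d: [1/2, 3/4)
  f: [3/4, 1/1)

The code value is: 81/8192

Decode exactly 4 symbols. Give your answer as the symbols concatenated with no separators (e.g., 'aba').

Answer: eeee

Derivation:
Step 1: interval [0/1, 1/1), width = 1/1 - 0/1 = 1/1
  'e': [0/1 + 1/1*0/1, 0/1 + 1/1*3/8) = [0/1, 3/8) <- contains code 81/8192
  'b': [0/1 + 1/1*3/8, 0/1 + 1/1*1/2) = [3/8, 1/2)
  'd': [0/1 + 1/1*1/2, 0/1 + 1/1*3/4) = [1/2, 3/4)
  'f': [0/1 + 1/1*3/4, 0/1 + 1/1*1/1) = [3/4, 1/1)
  emit 'e', narrow to [0/1, 3/8)
Step 2: interval [0/1, 3/8), width = 3/8 - 0/1 = 3/8
  'e': [0/1 + 3/8*0/1, 0/1 + 3/8*3/8) = [0/1, 9/64) <- contains code 81/8192
  'b': [0/1 + 3/8*3/8, 0/1 + 3/8*1/2) = [9/64, 3/16)
  'd': [0/1 + 3/8*1/2, 0/1 + 3/8*3/4) = [3/16, 9/32)
  'f': [0/1 + 3/8*3/4, 0/1 + 3/8*1/1) = [9/32, 3/8)
  emit 'e', narrow to [0/1, 9/64)
Step 3: interval [0/1, 9/64), width = 9/64 - 0/1 = 9/64
  'e': [0/1 + 9/64*0/1, 0/1 + 9/64*3/8) = [0/1, 27/512) <- contains code 81/8192
  'b': [0/1 + 9/64*3/8, 0/1 + 9/64*1/2) = [27/512, 9/128)
  'd': [0/1 + 9/64*1/2, 0/1 + 9/64*3/4) = [9/128, 27/256)
  'f': [0/1 + 9/64*3/4, 0/1 + 9/64*1/1) = [27/256, 9/64)
  emit 'e', narrow to [0/1, 27/512)
Step 4: interval [0/1, 27/512), width = 27/512 - 0/1 = 27/512
  'e': [0/1 + 27/512*0/1, 0/1 + 27/512*3/8) = [0/1, 81/4096) <- contains code 81/8192
  'b': [0/1 + 27/512*3/8, 0/1 + 27/512*1/2) = [81/4096, 27/1024)
  'd': [0/1 + 27/512*1/2, 0/1 + 27/512*3/4) = [27/1024, 81/2048)
  'f': [0/1 + 27/512*3/4, 0/1 + 27/512*1/1) = [81/2048, 27/512)
  emit 'e', narrow to [0/1, 81/4096)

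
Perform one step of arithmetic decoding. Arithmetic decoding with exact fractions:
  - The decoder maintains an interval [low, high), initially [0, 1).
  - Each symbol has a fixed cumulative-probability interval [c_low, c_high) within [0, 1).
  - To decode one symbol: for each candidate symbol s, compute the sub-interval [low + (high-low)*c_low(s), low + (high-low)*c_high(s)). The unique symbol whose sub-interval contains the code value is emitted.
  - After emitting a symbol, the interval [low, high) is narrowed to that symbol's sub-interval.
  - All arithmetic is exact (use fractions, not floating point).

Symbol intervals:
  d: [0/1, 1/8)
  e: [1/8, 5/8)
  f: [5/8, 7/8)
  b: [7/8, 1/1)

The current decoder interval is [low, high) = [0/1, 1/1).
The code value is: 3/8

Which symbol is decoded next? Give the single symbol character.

Answer: e

Derivation:
Interval width = high − low = 1/1 − 0/1 = 1/1
Scaled code = (code − low) / width = (3/8 − 0/1) / 1/1 = 3/8
  d: [0/1, 1/8) 
  e: [1/8, 5/8) ← scaled code falls here ✓
  f: [5/8, 7/8) 
  b: [7/8, 1/1) 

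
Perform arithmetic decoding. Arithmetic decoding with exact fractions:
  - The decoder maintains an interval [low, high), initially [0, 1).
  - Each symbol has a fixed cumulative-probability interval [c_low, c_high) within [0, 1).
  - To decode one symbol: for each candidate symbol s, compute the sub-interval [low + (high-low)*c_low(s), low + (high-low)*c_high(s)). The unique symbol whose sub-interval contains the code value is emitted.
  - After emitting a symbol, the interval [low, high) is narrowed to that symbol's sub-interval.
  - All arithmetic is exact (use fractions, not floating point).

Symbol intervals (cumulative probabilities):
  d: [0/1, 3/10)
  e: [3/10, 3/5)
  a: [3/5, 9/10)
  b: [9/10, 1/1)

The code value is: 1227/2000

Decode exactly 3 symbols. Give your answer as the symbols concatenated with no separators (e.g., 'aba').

Step 1: interval [0/1, 1/1), width = 1/1 - 0/1 = 1/1
  'd': [0/1 + 1/1*0/1, 0/1 + 1/1*3/10) = [0/1, 3/10)
  'e': [0/1 + 1/1*3/10, 0/1 + 1/1*3/5) = [3/10, 3/5)
  'a': [0/1 + 1/1*3/5, 0/1 + 1/1*9/10) = [3/5, 9/10) <- contains code 1227/2000
  'b': [0/1 + 1/1*9/10, 0/1 + 1/1*1/1) = [9/10, 1/1)
  emit 'a', narrow to [3/5, 9/10)
Step 2: interval [3/5, 9/10), width = 9/10 - 3/5 = 3/10
  'd': [3/5 + 3/10*0/1, 3/5 + 3/10*3/10) = [3/5, 69/100) <- contains code 1227/2000
  'e': [3/5 + 3/10*3/10, 3/5 + 3/10*3/5) = [69/100, 39/50)
  'a': [3/5 + 3/10*3/5, 3/5 + 3/10*9/10) = [39/50, 87/100)
  'b': [3/5 + 3/10*9/10, 3/5 + 3/10*1/1) = [87/100, 9/10)
  emit 'd', narrow to [3/5, 69/100)
Step 3: interval [3/5, 69/100), width = 69/100 - 3/5 = 9/100
  'd': [3/5 + 9/100*0/1, 3/5 + 9/100*3/10) = [3/5, 627/1000) <- contains code 1227/2000
  'e': [3/5 + 9/100*3/10, 3/5 + 9/100*3/5) = [627/1000, 327/500)
  'a': [3/5 + 9/100*3/5, 3/5 + 9/100*9/10) = [327/500, 681/1000)
  'b': [3/5 + 9/100*9/10, 3/5 + 9/100*1/1) = [681/1000, 69/100)
  emit 'd', narrow to [3/5, 627/1000)

Answer: add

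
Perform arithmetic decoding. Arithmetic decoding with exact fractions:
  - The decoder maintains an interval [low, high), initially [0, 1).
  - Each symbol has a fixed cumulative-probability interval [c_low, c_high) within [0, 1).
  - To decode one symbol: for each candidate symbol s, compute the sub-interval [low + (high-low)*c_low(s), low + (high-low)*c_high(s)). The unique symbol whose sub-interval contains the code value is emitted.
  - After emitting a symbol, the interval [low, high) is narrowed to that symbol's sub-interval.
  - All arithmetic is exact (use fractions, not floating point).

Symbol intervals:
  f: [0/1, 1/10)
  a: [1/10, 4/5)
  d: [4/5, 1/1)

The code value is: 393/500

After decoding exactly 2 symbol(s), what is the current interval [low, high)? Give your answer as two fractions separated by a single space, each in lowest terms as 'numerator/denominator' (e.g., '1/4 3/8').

Answer: 33/50 4/5

Derivation:
Step 1: interval [0/1, 1/1), width = 1/1 - 0/1 = 1/1
  'f': [0/1 + 1/1*0/1, 0/1 + 1/1*1/10) = [0/1, 1/10)
  'a': [0/1 + 1/1*1/10, 0/1 + 1/1*4/5) = [1/10, 4/5) <- contains code 393/500
  'd': [0/1 + 1/1*4/5, 0/1 + 1/1*1/1) = [4/5, 1/1)
  emit 'a', narrow to [1/10, 4/5)
Step 2: interval [1/10, 4/5), width = 4/5 - 1/10 = 7/10
  'f': [1/10 + 7/10*0/1, 1/10 + 7/10*1/10) = [1/10, 17/100)
  'a': [1/10 + 7/10*1/10, 1/10 + 7/10*4/5) = [17/100, 33/50)
  'd': [1/10 + 7/10*4/5, 1/10 + 7/10*1/1) = [33/50, 4/5) <- contains code 393/500
  emit 'd', narrow to [33/50, 4/5)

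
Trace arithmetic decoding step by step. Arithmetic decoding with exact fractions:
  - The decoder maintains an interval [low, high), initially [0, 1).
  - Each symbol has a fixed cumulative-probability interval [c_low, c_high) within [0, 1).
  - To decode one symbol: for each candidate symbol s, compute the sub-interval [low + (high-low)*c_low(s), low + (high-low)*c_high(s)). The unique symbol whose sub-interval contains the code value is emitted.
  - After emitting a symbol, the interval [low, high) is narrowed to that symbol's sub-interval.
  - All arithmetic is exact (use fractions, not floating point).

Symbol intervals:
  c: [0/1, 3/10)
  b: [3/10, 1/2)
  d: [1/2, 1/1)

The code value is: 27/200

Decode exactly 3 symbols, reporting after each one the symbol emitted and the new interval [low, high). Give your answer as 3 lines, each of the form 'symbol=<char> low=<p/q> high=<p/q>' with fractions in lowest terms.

Step 1: interval [0/1, 1/1), width = 1/1 - 0/1 = 1/1
  'c': [0/1 + 1/1*0/1, 0/1 + 1/1*3/10) = [0/1, 3/10) <- contains code 27/200
  'b': [0/1 + 1/1*3/10, 0/1 + 1/1*1/2) = [3/10, 1/2)
  'd': [0/1 + 1/1*1/2, 0/1 + 1/1*1/1) = [1/2, 1/1)
  emit 'c', narrow to [0/1, 3/10)
Step 2: interval [0/1, 3/10), width = 3/10 - 0/1 = 3/10
  'c': [0/1 + 3/10*0/1, 0/1 + 3/10*3/10) = [0/1, 9/100)
  'b': [0/1 + 3/10*3/10, 0/1 + 3/10*1/2) = [9/100, 3/20) <- contains code 27/200
  'd': [0/1 + 3/10*1/2, 0/1 + 3/10*1/1) = [3/20, 3/10)
  emit 'b', narrow to [9/100, 3/20)
Step 3: interval [9/100, 3/20), width = 3/20 - 9/100 = 3/50
  'c': [9/100 + 3/50*0/1, 9/100 + 3/50*3/10) = [9/100, 27/250)
  'b': [9/100 + 3/50*3/10, 9/100 + 3/50*1/2) = [27/250, 3/25)
  'd': [9/100 + 3/50*1/2, 9/100 + 3/50*1/1) = [3/25, 3/20) <- contains code 27/200
  emit 'd', narrow to [3/25, 3/20)

Answer: symbol=c low=0/1 high=3/10
symbol=b low=9/100 high=3/20
symbol=d low=3/25 high=3/20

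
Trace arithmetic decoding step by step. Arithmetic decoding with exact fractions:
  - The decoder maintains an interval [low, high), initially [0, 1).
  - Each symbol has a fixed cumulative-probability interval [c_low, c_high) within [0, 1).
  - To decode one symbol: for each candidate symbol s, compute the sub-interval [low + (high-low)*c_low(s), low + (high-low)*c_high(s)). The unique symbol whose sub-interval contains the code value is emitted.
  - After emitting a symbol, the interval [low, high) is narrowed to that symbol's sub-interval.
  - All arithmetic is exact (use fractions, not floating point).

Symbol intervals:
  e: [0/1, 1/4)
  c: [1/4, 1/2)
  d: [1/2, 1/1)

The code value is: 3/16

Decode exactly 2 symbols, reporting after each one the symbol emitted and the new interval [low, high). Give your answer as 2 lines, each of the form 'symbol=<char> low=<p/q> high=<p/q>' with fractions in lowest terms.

Answer: symbol=e low=0/1 high=1/4
symbol=d low=1/8 high=1/4

Derivation:
Step 1: interval [0/1, 1/1), width = 1/1 - 0/1 = 1/1
  'e': [0/1 + 1/1*0/1, 0/1 + 1/1*1/4) = [0/1, 1/4) <- contains code 3/16
  'c': [0/1 + 1/1*1/4, 0/1 + 1/1*1/2) = [1/4, 1/2)
  'd': [0/1 + 1/1*1/2, 0/1 + 1/1*1/1) = [1/2, 1/1)
  emit 'e', narrow to [0/1, 1/4)
Step 2: interval [0/1, 1/4), width = 1/4 - 0/1 = 1/4
  'e': [0/1 + 1/4*0/1, 0/1 + 1/4*1/4) = [0/1, 1/16)
  'c': [0/1 + 1/4*1/4, 0/1 + 1/4*1/2) = [1/16, 1/8)
  'd': [0/1 + 1/4*1/2, 0/1 + 1/4*1/1) = [1/8, 1/4) <- contains code 3/16
  emit 'd', narrow to [1/8, 1/4)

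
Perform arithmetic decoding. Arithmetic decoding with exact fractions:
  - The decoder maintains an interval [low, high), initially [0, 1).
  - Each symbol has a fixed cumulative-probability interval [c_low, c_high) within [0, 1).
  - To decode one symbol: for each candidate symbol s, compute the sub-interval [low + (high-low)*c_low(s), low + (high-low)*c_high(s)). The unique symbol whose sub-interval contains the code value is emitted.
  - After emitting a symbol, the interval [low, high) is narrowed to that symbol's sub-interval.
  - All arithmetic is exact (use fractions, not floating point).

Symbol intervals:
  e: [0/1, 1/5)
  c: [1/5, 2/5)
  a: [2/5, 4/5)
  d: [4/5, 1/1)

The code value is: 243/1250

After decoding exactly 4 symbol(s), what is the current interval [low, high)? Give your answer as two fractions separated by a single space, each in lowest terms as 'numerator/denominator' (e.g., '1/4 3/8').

Step 1: interval [0/1, 1/1), width = 1/1 - 0/1 = 1/1
  'e': [0/1 + 1/1*0/1, 0/1 + 1/1*1/5) = [0/1, 1/5) <- contains code 243/1250
  'c': [0/1 + 1/1*1/5, 0/1 + 1/1*2/5) = [1/5, 2/5)
  'a': [0/1 + 1/1*2/5, 0/1 + 1/1*4/5) = [2/5, 4/5)
  'd': [0/1 + 1/1*4/5, 0/1 + 1/1*1/1) = [4/5, 1/1)
  emit 'e', narrow to [0/1, 1/5)
Step 2: interval [0/1, 1/5), width = 1/5 - 0/1 = 1/5
  'e': [0/1 + 1/5*0/1, 0/1 + 1/5*1/5) = [0/1, 1/25)
  'c': [0/1 + 1/5*1/5, 0/1 + 1/5*2/5) = [1/25, 2/25)
  'a': [0/1 + 1/5*2/5, 0/1 + 1/5*4/5) = [2/25, 4/25)
  'd': [0/1 + 1/5*4/5, 0/1 + 1/5*1/1) = [4/25, 1/5) <- contains code 243/1250
  emit 'd', narrow to [4/25, 1/5)
Step 3: interval [4/25, 1/5), width = 1/5 - 4/25 = 1/25
  'e': [4/25 + 1/25*0/1, 4/25 + 1/25*1/5) = [4/25, 21/125)
  'c': [4/25 + 1/25*1/5, 4/25 + 1/25*2/5) = [21/125, 22/125)
  'a': [4/25 + 1/25*2/5, 4/25 + 1/25*4/5) = [22/125, 24/125)
  'd': [4/25 + 1/25*4/5, 4/25 + 1/25*1/1) = [24/125, 1/5) <- contains code 243/1250
  emit 'd', narrow to [24/125, 1/5)
Step 4: interval [24/125, 1/5), width = 1/5 - 24/125 = 1/125
  'e': [24/125 + 1/125*0/1, 24/125 + 1/125*1/5) = [24/125, 121/625)
  'c': [24/125 + 1/125*1/5, 24/125 + 1/125*2/5) = [121/625, 122/625) <- contains code 243/1250
  'a': [24/125 + 1/125*2/5, 24/125 + 1/125*4/5) = [122/625, 124/625)
  'd': [24/125 + 1/125*4/5, 24/125 + 1/125*1/1) = [124/625, 1/5)
  emit 'c', narrow to [121/625, 122/625)

Answer: 121/625 122/625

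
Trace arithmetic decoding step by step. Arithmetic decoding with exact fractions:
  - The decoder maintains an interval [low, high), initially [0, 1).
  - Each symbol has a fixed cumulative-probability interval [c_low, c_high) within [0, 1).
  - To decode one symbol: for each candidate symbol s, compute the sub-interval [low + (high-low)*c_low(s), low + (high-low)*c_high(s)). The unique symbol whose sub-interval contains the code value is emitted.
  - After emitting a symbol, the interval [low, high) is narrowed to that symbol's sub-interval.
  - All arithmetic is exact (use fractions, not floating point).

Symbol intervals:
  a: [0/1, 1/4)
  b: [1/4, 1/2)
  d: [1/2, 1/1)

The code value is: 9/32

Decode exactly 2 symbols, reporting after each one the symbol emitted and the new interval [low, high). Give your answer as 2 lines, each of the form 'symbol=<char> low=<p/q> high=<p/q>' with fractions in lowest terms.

Step 1: interval [0/1, 1/1), width = 1/1 - 0/1 = 1/1
  'a': [0/1 + 1/1*0/1, 0/1 + 1/1*1/4) = [0/1, 1/4)
  'b': [0/1 + 1/1*1/4, 0/1 + 1/1*1/2) = [1/4, 1/2) <- contains code 9/32
  'd': [0/1 + 1/1*1/2, 0/1 + 1/1*1/1) = [1/2, 1/1)
  emit 'b', narrow to [1/4, 1/2)
Step 2: interval [1/4, 1/2), width = 1/2 - 1/4 = 1/4
  'a': [1/4 + 1/4*0/1, 1/4 + 1/4*1/4) = [1/4, 5/16) <- contains code 9/32
  'b': [1/4 + 1/4*1/4, 1/4 + 1/4*1/2) = [5/16, 3/8)
  'd': [1/4 + 1/4*1/2, 1/4 + 1/4*1/1) = [3/8, 1/2)
  emit 'a', narrow to [1/4, 5/16)

Answer: symbol=b low=1/4 high=1/2
symbol=a low=1/4 high=5/16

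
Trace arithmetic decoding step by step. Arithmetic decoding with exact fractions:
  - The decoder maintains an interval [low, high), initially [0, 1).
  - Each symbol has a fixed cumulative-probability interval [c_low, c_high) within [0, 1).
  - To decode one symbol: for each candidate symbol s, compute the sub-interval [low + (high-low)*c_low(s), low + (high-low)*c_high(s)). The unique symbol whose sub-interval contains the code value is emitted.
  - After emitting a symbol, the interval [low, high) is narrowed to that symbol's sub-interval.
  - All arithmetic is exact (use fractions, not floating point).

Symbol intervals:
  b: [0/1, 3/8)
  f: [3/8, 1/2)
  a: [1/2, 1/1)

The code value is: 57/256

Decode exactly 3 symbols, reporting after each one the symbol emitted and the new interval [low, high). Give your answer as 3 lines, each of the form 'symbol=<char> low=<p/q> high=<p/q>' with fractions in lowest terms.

Step 1: interval [0/1, 1/1), width = 1/1 - 0/1 = 1/1
  'b': [0/1 + 1/1*0/1, 0/1 + 1/1*3/8) = [0/1, 3/8) <- contains code 57/256
  'f': [0/1 + 1/1*3/8, 0/1 + 1/1*1/2) = [3/8, 1/2)
  'a': [0/1 + 1/1*1/2, 0/1 + 1/1*1/1) = [1/2, 1/1)
  emit 'b', narrow to [0/1, 3/8)
Step 2: interval [0/1, 3/8), width = 3/8 - 0/1 = 3/8
  'b': [0/1 + 3/8*0/1, 0/1 + 3/8*3/8) = [0/1, 9/64)
  'f': [0/1 + 3/8*3/8, 0/1 + 3/8*1/2) = [9/64, 3/16)
  'a': [0/1 + 3/8*1/2, 0/1 + 3/8*1/1) = [3/16, 3/8) <- contains code 57/256
  emit 'a', narrow to [3/16, 3/8)
Step 3: interval [3/16, 3/8), width = 3/8 - 3/16 = 3/16
  'b': [3/16 + 3/16*0/1, 3/16 + 3/16*3/8) = [3/16, 33/128) <- contains code 57/256
  'f': [3/16 + 3/16*3/8, 3/16 + 3/16*1/2) = [33/128, 9/32)
  'a': [3/16 + 3/16*1/2, 3/16 + 3/16*1/1) = [9/32, 3/8)
  emit 'b', narrow to [3/16, 33/128)

Answer: symbol=b low=0/1 high=3/8
symbol=a low=3/16 high=3/8
symbol=b low=3/16 high=33/128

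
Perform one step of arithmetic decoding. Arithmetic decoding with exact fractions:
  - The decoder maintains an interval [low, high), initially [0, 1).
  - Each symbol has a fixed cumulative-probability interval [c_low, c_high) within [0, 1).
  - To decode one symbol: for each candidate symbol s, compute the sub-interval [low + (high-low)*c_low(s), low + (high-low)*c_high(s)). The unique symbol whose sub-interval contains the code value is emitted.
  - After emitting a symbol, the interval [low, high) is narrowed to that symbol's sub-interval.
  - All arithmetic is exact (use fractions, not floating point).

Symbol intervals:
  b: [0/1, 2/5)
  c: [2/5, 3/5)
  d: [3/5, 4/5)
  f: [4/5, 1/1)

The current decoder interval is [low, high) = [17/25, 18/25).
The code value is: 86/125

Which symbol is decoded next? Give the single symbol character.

Interval width = high − low = 18/25 − 17/25 = 1/25
Scaled code = (code − low) / width = (86/125 − 17/25) / 1/25 = 1/5
  b: [0/1, 2/5) ← scaled code falls here ✓
  c: [2/5, 3/5) 
  d: [3/5, 4/5) 
  f: [4/5, 1/1) 

Answer: b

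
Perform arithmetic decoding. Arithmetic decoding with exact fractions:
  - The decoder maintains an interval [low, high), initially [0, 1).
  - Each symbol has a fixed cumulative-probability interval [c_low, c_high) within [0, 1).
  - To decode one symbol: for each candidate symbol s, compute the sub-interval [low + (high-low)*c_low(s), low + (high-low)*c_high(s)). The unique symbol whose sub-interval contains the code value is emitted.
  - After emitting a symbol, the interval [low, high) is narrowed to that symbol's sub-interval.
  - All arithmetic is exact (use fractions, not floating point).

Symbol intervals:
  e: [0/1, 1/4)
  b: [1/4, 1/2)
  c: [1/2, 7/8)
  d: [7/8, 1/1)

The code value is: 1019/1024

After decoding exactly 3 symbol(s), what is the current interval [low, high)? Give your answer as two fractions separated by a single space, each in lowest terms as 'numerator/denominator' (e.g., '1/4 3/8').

Answer: 127/128 511/512

Derivation:
Step 1: interval [0/1, 1/1), width = 1/1 - 0/1 = 1/1
  'e': [0/1 + 1/1*0/1, 0/1 + 1/1*1/4) = [0/1, 1/4)
  'b': [0/1 + 1/1*1/4, 0/1 + 1/1*1/2) = [1/4, 1/2)
  'c': [0/1 + 1/1*1/2, 0/1 + 1/1*7/8) = [1/2, 7/8)
  'd': [0/1 + 1/1*7/8, 0/1 + 1/1*1/1) = [7/8, 1/1) <- contains code 1019/1024
  emit 'd', narrow to [7/8, 1/1)
Step 2: interval [7/8, 1/1), width = 1/1 - 7/8 = 1/8
  'e': [7/8 + 1/8*0/1, 7/8 + 1/8*1/4) = [7/8, 29/32)
  'b': [7/8 + 1/8*1/4, 7/8 + 1/8*1/2) = [29/32, 15/16)
  'c': [7/8 + 1/8*1/2, 7/8 + 1/8*7/8) = [15/16, 63/64)
  'd': [7/8 + 1/8*7/8, 7/8 + 1/8*1/1) = [63/64, 1/1) <- contains code 1019/1024
  emit 'd', narrow to [63/64, 1/1)
Step 3: interval [63/64, 1/1), width = 1/1 - 63/64 = 1/64
  'e': [63/64 + 1/64*0/1, 63/64 + 1/64*1/4) = [63/64, 253/256)
  'b': [63/64 + 1/64*1/4, 63/64 + 1/64*1/2) = [253/256, 127/128)
  'c': [63/64 + 1/64*1/2, 63/64 + 1/64*7/8) = [127/128, 511/512) <- contains code 1019/1024
  'd': [63/64 + 1/64*7/8, 63/64 + 1/64*1/1) = [511/512, 1/1)
  emit 'c', narrow to [127/128, 511/512)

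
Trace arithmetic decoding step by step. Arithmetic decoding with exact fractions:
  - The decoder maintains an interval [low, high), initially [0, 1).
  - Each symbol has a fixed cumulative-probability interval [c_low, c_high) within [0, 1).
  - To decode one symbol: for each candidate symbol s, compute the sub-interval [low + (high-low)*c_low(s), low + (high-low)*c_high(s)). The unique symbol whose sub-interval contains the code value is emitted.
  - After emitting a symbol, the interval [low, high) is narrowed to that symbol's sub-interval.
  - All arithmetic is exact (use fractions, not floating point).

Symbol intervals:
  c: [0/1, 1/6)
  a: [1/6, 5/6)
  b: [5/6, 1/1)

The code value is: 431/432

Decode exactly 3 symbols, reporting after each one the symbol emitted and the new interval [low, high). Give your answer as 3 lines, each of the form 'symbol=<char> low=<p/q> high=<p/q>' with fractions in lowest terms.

Step 1: interval [0/1, 1/1), width = 1/1 - 0/1 = 1/1
  'c': [0/1 + 1/1*0/1, 0/1 + 1/1*1/6) = [0/1, 1/6)
  'a': [0/1 + 1/1*1/6, 0/1 + 1/1*5/6) = [1/6, 5/6)
  'b': [0/1 + 1/1*5/6, 0/1 + 1/1*1/1) = [5/6, 1/1) <- contains code 431/432
  emit 'b', narrow to [5/6, 1/1)
Step 2: interval [5/6, 1/1), width = 1/1 - 5/6 = 1/6
  'c': [5/6 + 1/6*0/1, 5/6 + 1/6*1/6) = [5/6, 31/36)
  'a': [5/6 + 1/6*1/6, 5/6 + 1/6*5/6) = [31/36, 35/36)
  'b': [5/6 + 1/6*5/6, 5/6 + 1/6*1/1) = [35/36, 1/1) <- contains code 431/432
  emit 'b', narrow to [35/36, 1/1)
Step 3: interval [35/36, 1/1), width = 1/1 - 35/36 = 1/36
  'c': [35/36 + 1/36*0/1, 35/36 + 1/36*1/6) = [35/36, 211/216)
  'a': [35/36 + 1/36*1/6, 35/36 + 1/36*5/6) = [211/216, 215/216)
  'b': [35/36 + 1/36*5/6, 35/36 + 1/36*1/1) = [215/216, 1/1) <- contains code 431/432
  emit 'b', narrow to [215/216, 1/1)

Answer: symbol=b low=5/6 high=1/1
symbol=b low=35/36 high=1/1
symbol=b low=215/216 high=1/1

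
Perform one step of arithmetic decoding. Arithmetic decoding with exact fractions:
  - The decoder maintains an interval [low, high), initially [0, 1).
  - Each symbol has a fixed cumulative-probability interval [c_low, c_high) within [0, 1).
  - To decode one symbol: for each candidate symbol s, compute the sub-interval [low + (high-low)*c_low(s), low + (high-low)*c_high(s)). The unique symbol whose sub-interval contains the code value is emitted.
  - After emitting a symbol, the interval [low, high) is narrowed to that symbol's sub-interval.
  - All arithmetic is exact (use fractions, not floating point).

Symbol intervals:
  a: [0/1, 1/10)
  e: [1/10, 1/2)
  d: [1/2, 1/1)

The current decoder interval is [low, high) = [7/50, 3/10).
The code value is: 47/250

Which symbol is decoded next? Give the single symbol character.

Answer: e

Derivation:
Interval width = high − low = 3/10 − 7/50 = 4/25
Scaled code = (code − low) / width = (47/250 − 7/50) / 4/25 = 3/10
  a: [0/1, 1/10) 
  e: [1/10, 1/2) ← scaled code falls here ✓
  d: [1/2, 1/1) 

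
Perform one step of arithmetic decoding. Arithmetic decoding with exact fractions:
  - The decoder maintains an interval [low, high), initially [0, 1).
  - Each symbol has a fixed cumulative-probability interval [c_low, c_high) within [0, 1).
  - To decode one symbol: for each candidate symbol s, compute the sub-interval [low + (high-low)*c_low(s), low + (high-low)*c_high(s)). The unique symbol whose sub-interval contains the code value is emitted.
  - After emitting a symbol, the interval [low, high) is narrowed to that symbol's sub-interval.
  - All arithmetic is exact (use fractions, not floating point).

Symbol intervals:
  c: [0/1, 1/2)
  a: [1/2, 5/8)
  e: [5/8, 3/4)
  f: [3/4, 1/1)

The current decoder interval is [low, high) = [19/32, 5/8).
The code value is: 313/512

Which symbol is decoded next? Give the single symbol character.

Answer: a

Derivation:
Interval width = high − low = 5/8 − 19/32 = 1/32
Scaled code = (code − low) / width = (313/512 − 19/32) / 1/32 = 9/16
  c: [0/1, 1/2) 
  a: [1/2, 5/8) ← scaled code falls here ✓
  e: [5/8, 3/4) 
  f: [3/4, 1/1) 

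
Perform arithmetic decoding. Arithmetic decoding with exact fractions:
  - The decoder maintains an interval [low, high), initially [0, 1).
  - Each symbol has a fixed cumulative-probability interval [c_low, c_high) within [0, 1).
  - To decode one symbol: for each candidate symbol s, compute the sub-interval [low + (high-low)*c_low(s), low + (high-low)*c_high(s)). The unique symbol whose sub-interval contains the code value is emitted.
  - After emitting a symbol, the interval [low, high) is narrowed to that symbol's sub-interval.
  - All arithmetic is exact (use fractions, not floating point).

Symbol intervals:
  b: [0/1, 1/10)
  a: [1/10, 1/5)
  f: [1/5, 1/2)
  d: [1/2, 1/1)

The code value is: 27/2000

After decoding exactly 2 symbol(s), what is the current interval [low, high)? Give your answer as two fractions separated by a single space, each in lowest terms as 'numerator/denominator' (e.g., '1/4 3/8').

Answer: 1/100 1/50

Derivation:
Step 1: interval [0/1, 1/1), width = 1/1 - 0/1 = 1/1
  'b': [0/1 + 1/1*0/1, 0/1 + 1/1*1/10) = [0/1, 1/10) <- contains code 27/2000
  'a': [0/1 + 1/1*1/10, 0/1 + 1/1*1/5) = [1/10, 1/5)
  'f': [0/1 + 1/1*1/5, 0/1 + 1/1*1/2) = [1/5, 1/2)
  'd': [0/1 + 1/1*1/2, 0/1 + 1/1*1/1) = [1/2, 1/1)
  emit 'b', narrow to [0/1, 1/10)
Step 2: interval [0/1, 1/10), width = 1/10 - 0/1 = 1/10
  'b': [0/1 + 1/10*0/1, 0/1 + 1/10*1/10) = [0/1, 1/100)
  'a': [0/1 + 1/10*1/10, 0/1 + 1/10*1/5) = [1/100, 1/50) <- contains code 27/2000
  'f': [0/1 + 1/10*1/5, 0/1 + 1/10*1/2) = [1/50, 1/20)
  'd': [0/1 + 1/10*1/2, 0/1 + 1/10*1/1) = [1/20, 1/10)
  emit 'a', narrow to [1/100, 1/50)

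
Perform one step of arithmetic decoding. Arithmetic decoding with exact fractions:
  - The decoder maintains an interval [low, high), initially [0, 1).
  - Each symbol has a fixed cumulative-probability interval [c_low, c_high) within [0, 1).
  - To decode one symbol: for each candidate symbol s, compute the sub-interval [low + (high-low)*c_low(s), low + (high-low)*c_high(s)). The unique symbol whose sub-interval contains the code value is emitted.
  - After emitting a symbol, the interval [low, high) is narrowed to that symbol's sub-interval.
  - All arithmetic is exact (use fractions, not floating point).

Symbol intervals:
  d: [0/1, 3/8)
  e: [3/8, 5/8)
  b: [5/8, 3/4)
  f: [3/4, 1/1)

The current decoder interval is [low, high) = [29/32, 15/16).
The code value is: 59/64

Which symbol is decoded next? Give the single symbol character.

Answer: e

Derivation:
Interval width = high − low = 15/16 − 29/32 = 1/32
Scaled code = (code − low) / width = (59/64 − 29/32) / 1/32 = 1/2
  d: [0/1, 3/8) 
  e: [3/8, 5/8) ← scaled code falls here ✓
  b: [5/8, 3/4) 
  f: [3/4, 1/1) 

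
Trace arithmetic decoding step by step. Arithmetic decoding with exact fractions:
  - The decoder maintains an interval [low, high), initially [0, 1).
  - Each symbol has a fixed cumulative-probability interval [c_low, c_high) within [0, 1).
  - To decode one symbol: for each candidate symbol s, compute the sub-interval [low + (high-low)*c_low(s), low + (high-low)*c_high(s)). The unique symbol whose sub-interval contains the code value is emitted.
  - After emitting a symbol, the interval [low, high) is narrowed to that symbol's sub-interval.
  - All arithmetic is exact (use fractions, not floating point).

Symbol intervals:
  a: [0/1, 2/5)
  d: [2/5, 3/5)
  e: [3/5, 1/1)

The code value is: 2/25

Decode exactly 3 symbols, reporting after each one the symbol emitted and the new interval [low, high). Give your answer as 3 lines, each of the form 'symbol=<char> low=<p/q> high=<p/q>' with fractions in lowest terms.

Answer: symbol=a low=0/1 high=2/5
symbol=a low=0/1 high=4/25
symbol=d low=8/125 high=12/125

Derivation:
Step 1: interval [0/1, 1/1), width = 1/1 - 0/1 = 1/1
  'a': [0/1 + 1/1*0/1, 0/1 + 1/1*2/5) = [0/1, 2/5) <- contains code 2/25
  'd': [0/1 + 1/1*2/5, 0/1 + 1/1*3/5) = [2/5, 3/5)
  'e': [0/1 + 1/1*3/5, 0/1 + 1/1*1/1) = [3/5, 1/1)
  emit 'a', narrow to [0/1, 2/5)
Step 2: interval [0/1, 2/5), width = 2/5 - 0/1 = 2/5
  'a': [0/1 + 2/5*0/1, 0/1 + 2/5*2/5) = [0/1, 4/25) <- contains code 2/25
  'd': [0/1 + 2/5*2/5, 0/1 + 2/5*3/5) = [4/25, 6/25)
  'e': [0/1 + 2/5*3/5, 0/1 + 2/5*1/1) = [6/25, 2/5)
  emit 'a', narrow to [0/1, 4/25)
Step 3: interval [0/1, 4/25), width = 4/25 - 0/1 = 4/25
  'a': [0/1 + 4/25*0/1, 0/1 + 4/25*2/5) = [0/1, 8/125)
  'd': [0/1 + 4/25*2/5, 0/1 + 4/25*3/5) = [8/125, 12/125) <- contains code 2/25
  'e': [0/1 + 4/25*3/5, 0/1 + 4/25*1/1) = [12/125, 4/25)
  emit 'd', narrow to [8/125, 12/125)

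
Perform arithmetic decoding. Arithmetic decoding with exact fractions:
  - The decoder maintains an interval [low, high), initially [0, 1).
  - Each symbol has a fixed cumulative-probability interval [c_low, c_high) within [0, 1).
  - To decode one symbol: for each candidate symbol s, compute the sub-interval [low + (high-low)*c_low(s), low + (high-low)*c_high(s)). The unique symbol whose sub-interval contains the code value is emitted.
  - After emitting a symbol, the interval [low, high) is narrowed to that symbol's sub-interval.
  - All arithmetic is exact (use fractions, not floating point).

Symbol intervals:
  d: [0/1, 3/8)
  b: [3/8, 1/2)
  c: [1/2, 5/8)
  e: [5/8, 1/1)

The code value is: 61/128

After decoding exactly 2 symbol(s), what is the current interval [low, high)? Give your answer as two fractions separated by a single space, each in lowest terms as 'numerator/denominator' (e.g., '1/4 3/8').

Step 1: interval [0/1, 1/1), width = 1/1 - 0/1 = 1/1
  'd': [0/1 + 1/1*0/1, 0/1 + 1/1*3/8) = [0/1, 3/8)
  'b': [0/1 + 1/1*3/8, 0/1 + 1/1*1/2) = [3/8, 1/2) <- contains code 61/128
  'c': [0/1 + 1/1*1/2, 0/1 + 1/1*5/8) = [1/2, 5/8)
  'e': [0/1 + 1/1*5/8, 0/1 + 1/1*1/1) = [5/8, 1/1)
  emit 'b', narrow to [3/8, 1/2)
Step 2: interval [3/8, 1/2), width = 1/2 - 3/8 = 1/8
  'd': [3/8 + 1/8*0/1, 3/8 + 1/8*3/8) = [3/8, 27/64)
  'b': [3/8 + 1/8*3/8, 3/8 + 1/8*1/2) = [27/64, 7/16)
  'c': [3/8 + 1/8*1/2, 3/8 + 1/8*5/8) = [7/16, 29/64)
  'e': [3/8 + 1/8*5/8, 3/8 + 1/8*1/1) = [29/64, 1/2) <- contains code 61/128
  emit 'e', narrow to [29/64, 1/2)

Answer: 29/64 1/2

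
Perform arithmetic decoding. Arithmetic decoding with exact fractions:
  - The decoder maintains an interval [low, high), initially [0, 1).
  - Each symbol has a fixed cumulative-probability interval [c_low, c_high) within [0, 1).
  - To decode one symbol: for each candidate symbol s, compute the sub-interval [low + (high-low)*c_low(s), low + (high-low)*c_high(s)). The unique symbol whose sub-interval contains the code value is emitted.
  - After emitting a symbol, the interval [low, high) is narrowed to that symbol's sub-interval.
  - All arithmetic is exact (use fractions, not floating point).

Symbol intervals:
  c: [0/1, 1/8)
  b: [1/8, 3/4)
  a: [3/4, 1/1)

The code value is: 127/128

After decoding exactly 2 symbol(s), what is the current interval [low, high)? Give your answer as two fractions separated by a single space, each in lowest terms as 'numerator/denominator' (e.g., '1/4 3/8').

Answer: 15/16 1/1

Derivation:
Step 1: interval [0/1, 1/1), width = 1/1 - 0/1 = 1/1
  'c': [0/1 + 1/1*0/1, 0/1 + 1/1*1/8) = [0/1, 1/8)
  'b': [0/1 + 1/1*1/8, 0/1 + 1/1*3/4) = [1/8, 3/4)
  'a': [0/1 + 1/1*3/4, 0/1 + 1/1*1/1) = [3/4, 1/1) <- contains code 127/128
  emit 'a', narrow to [3/4, 1/1)
Step 2: interval [3/4, 1/1), width = 1/1 - 3/4 = 1/4
  'c': [3/4 + 1/4*0/1, 3/4 + 1/4*1/8) = [3/4, 25/32)
  'b': [3/4 + 1/4*1/8, 3/4 + 1/4*3/4) = [25/32, 15/16)
  'a': [3/4 + 1/4*3/4, 3/4 + 1/4*1/1) = [15/16, 1/1) <- contains code 127/128
  emit 'a', narrow to [15/16, 1/1)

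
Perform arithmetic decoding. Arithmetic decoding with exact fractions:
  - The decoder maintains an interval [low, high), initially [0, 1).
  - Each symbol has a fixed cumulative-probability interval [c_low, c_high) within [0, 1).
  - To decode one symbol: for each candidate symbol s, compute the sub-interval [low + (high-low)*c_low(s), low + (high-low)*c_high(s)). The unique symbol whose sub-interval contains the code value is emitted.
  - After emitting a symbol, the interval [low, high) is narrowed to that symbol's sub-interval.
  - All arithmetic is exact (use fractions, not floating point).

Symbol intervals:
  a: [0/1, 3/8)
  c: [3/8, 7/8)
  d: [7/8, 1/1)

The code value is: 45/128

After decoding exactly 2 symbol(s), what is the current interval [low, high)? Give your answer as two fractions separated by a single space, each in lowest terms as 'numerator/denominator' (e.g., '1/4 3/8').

Answer: 21/64 3/8

Derivation:
Step 1: interval [0/1, 1/1), width = 1/1 - 0/1 = 1/1
  'a': [0/1 + 1/1*0/1, 0/1 + 1/1*3/8) = [0/1, 3/8) <- contains code 45/128
  'c': [0/1 + 1/1*3/8, 0/1 + 1/1*7/8) = [3/8, 7/8)
  'd': [0/1 + 1/1*7/8, 0/1 + 1/1*1/1) = [7/8, 1/1)
  emit 'a', narrow to [0/1, 3/8)
Step 2: interval [0/1, 3/8), width = 3/8 - 0/1 = 3/8
  'a': [0/1 + 3/8*0/1, 0/1 + 3/8*3/8) = [0/1, 9/64)
  'c': [0/1 + 3/8*3/8, 0/1 + 3/8*7/8) = [9/64, 21/64)
  'd': [0/1 + 3/8*7/8, 0/1 + 3/8*1/1) = [21/64, 3/8) <- contains code 45/128
  emit 'd', narrow to [21/64, 3/8)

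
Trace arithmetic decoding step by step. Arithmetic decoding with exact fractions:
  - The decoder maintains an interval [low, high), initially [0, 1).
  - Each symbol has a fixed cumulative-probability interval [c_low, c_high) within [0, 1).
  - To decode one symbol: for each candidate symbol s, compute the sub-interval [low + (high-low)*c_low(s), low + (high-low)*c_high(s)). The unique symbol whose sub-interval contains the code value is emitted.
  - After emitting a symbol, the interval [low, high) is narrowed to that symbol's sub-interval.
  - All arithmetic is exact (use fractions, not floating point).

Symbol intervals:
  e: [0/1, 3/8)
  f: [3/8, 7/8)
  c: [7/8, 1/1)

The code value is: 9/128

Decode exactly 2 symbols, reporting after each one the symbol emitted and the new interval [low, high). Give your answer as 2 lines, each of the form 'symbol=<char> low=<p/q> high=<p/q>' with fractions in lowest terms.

Answer: symbol=e low=0/1 high=3/8
symbol=e low=0/1 high=9/64

Derivation:
Step 1: interval [0/1, 1/1), width = 1/1 - 0/1 = 1/1
  'e': [0/1 + 1/1*0/1, 0/1 + 1/1*3/8) = [0/1, 3/8) <- contains code 9/128
  'f': [0/1 + 1/1*3/8, 0/1 + 1/1*7/8) = [3/8, 7/8)
  'c': [0/1 + 1/1*7/8, 0/1 + 1/1*1/1) = [7/8, 1/1)
  emit 'e', narrow to [0/1, 3/8)
Step 2: interval [0/1, 3/8), width = 3/8 - 0/1 = 3/8
  'e': [0/1 + 3/8*0/1, 0/1 + 3/8*3/8) = [0/1, 9/64) <- contains code 9/128
  'f': [0/1 + 3/8*3/8, 0/1 + 3/8*7/8) = [9/64, 21/64)
  'c': [0/1 + 3/8*7/8, 0/1 + 3/8*1/1) = [21/64, 3/8)
  emit 'e', narrow to [0/1, 9/64)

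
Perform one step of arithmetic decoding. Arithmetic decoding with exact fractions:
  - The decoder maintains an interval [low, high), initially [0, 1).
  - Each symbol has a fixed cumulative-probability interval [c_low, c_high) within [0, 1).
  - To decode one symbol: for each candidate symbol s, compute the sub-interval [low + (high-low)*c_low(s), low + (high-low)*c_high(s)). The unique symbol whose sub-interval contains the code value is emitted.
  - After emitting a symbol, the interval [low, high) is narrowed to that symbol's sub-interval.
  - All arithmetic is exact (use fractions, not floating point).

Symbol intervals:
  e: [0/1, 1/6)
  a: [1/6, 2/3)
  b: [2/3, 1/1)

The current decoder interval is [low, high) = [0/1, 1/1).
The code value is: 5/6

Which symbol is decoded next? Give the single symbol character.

Answer: b

Derivation:
Interval width = high − low = 1/1 − 0/1 = 1/1
Scaled code = (code − low) / width = (5/6 − 0/1) / 1/1 = 5/6
  e: [0/1, 1/6) 
  a: [1/6, 2/3) 
  b: [2/3, 1/1) ← scaled code falls here ✓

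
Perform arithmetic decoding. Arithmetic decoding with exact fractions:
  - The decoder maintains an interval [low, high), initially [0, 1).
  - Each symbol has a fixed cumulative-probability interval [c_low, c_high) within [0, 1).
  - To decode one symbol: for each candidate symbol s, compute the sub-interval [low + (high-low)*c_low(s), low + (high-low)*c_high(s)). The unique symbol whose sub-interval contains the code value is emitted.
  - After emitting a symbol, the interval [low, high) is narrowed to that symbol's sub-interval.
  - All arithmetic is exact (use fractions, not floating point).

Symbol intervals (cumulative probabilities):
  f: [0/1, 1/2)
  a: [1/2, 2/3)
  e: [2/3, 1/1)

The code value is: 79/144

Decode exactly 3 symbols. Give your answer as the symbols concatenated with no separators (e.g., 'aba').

Step 1: interval [0/1, 1/1), width = 1/1 - 0/1 = 1/1
  'f': [0/1 + 1/1*0/1, 0/1 + 1/1*1/2) = [0/1, 1/2)
  'a': [0/1 + 1/1*1/2, 0/1 + 1/1*2/3) = [1/2, 2/3) <- contains code 79/144
  'e': [0/1 + 1/1*2/3, 0/1 + 1/1*1/1) = [2/3, 1/1)
  emit 'a', narrow to [1/2, 2/3)
Step 2: interval [1/2, 2/3), width = 2/3 - 1/2 = 1/6
  'f': [1/2 + 1/6*0/1, 1/2 + 1/6*1/2) = [1/2, 7/12) <- contains code 79/144
  'a': [1/2 + 1/6*1/2, 1/2 + 1/6*2/3) = [7/12, 11/18)
  'e': [1/2 + 1/6*2/3, 1/2 + 1/6*1/1) = [11/18, 2/3)
  emit 'f', narrow to [1/2, 7/12)
Step 3: interval [1/2, 7/12), width = 7/12 - 1/2 = 1/12
  'f': [1/2 + 1/12*0/1, 1/2 + 1/12*1/2) = [1/2, 13/24)
  'a': [1/2 + 1/12*1/2, 1/2 + 1/12*2/3) = [13/24, 5/9) <- contains code 79/144
  'e': [1/2 + 1/12*2/3, 1/2 + 1/12*1/1) = [5/9, 7/12)
  emit 'a', narrow to [13/24, 5/9)

Answer: afa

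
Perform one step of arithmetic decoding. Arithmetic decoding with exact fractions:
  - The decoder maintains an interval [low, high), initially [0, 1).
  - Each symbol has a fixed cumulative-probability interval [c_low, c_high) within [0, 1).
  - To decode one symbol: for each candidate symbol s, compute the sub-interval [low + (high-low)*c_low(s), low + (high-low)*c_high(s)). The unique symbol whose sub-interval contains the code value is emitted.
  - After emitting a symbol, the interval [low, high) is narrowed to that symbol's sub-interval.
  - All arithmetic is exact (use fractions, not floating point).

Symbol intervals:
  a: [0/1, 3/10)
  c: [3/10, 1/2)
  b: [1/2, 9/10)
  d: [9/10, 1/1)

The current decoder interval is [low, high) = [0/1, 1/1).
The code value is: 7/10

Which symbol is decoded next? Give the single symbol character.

Answer: b

Derivation:
Interval width = high − low = 1/1 − 0/1 = 1/1
Scaled code = (code − low) / width = (7/10 − 0/1) / 1/1 = 7/10
  a: [0/1, 3/10) 
  c: [3/10, 1/2) 
  b: [1/2, 9/10) ← scaled code falls here ✓
  d: [9/10, 1/1) 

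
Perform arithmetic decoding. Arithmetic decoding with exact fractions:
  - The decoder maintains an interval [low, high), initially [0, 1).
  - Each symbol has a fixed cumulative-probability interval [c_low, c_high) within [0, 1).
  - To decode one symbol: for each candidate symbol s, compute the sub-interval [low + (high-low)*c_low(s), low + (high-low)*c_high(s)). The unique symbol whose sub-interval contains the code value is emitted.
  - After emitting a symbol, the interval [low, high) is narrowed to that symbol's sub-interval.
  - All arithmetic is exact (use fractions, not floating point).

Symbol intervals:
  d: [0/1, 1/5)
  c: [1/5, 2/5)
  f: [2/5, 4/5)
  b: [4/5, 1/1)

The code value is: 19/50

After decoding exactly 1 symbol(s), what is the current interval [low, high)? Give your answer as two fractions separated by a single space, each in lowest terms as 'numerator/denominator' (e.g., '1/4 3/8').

Step 1: interval [0/1, 1/1), width = 1/1 - 0/1 = 1/1
  'd': [0/1 + 1/1*0/1, 0/1 + 1/1*1/5) = [0/1, 1/5)
  'c': [0/1 + 1/1*1/5, 0/1 + 1/1*2/5) = [1/5, 2/5) <- contains code 19/50
  'f': [0/1 + 1/1*2/5, 0/1 + 1/1*4/5) = [2/5, 4/5)
  'b': [0/1 + 1/1*4/5, 0/1 + 1/1*1/1) = [4/5, 1/1)
  emit 'c', narrow to [1/5, 2/5)

Answer: 1/5 2/5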